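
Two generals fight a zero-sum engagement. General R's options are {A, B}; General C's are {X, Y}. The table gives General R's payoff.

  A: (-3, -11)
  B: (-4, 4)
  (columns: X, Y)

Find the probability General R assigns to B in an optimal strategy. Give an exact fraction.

1/2

Row minima: A → -11, B → -4; maximin = -4.
Column maxima: X → -3, Y → 4; minimax = -3.
-4 ≠ -3, so there is no saddle point; optimal play is mixed.
Let General R play A with probability p. Expected payoff against X: (-3)p + (-4)(1−p) = p − 4; against Y: (-11)p + 4(1−p) = −15p + 4.
Setting these equal: p − 4 = −15p + 4 ⇒ 16p = 8 ⇒ p = 1/2, and the value is (1)·(1/2) − 4 = -7/2.
For General C: with q = P(X), equating A's and B's payoffs gives 8q − 11 = −8q + 4 ⇒ q = 15/16.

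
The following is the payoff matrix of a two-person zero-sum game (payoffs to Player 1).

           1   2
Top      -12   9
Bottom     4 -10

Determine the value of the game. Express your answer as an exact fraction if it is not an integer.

-12/5

Row minima: Top → -12, Bottom → -10; maximin = -10.
Column maxima: 1 → 4, 2 → 9; minimax = 4.
-10 ≠ 4, so there is no saddle point; optimal play is mixed.
Let Player 1 play Top with probability p. Expected payoff against 1: (-12)p + 4(1−p) = −16p + 4; against 2: 9p + (-10)(1−p) = 19p − 10.
Setting these equal: −16p + 4 = 19p − 10 ⇒ −35p = -14 ⇒ p = 2/5, and the value is (-16)·(2/5) + 4 = -12/5.
For Player 2: with q = P(1), equating Top's and Bottom's payoffs gives −21q + 9 = 14q − 10 ⇒ q = 19/35.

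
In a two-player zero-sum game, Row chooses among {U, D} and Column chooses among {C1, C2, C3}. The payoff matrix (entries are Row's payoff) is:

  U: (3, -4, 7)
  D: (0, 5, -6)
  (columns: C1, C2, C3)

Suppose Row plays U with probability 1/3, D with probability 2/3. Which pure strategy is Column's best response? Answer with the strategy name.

If Column plays C1, Row's expected payoff is (1/3)·3 + (2/3)·0 = 1.
If Column plays C2, Row's expected payoff is (1/3)·(-4) + (2/3)·5 = 2.
If Column plays C3, Row's expected payoff is (1/3)·7 + (2/3)·(-6) = -5/3.
Column minimizes Row's payoff; the smallest is -5/3, so the best response is C3.

C3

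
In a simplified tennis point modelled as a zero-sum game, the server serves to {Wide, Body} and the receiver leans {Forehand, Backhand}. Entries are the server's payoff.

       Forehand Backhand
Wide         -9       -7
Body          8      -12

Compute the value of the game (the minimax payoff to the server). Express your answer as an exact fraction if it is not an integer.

Row minima: Wide → -9, Body → -12; maximin = -9.
Column maxima: Forehand → 8, Backhand → -7; minimax = -7.
-9 ≠ -7, so there is no saddle point; optimal play is mixed.
Let the server play Wide with probability p. Expected payoff against Forehand: (-9)p + 8(1−p) = −17p + 8; against Backhand: (-7)p + (-12)(1−p) = 5p − 12.
Setting these equal: −17p + 8 = 5p − 12 ⇒ −22p = -20 ⇒ p = 10/11, and the value is (-17)·(10/11) + 8 = -82/11.
For the receiver: with q = P(Forehand), equating Wide's and Body's payoffs gives −2q − 7 = 20q − 12 ⇒ q = 5/22.

-82/11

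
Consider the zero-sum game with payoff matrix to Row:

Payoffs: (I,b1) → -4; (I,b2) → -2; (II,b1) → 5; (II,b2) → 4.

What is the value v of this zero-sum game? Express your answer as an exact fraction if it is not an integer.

4

Row minima: I → -4, II → 4; maximin = 4.
Column maxima: b1 → 5, b2 → 4; minimax = 4.
Since maximin = minimax = 4, there is a saddle point and the value is 4.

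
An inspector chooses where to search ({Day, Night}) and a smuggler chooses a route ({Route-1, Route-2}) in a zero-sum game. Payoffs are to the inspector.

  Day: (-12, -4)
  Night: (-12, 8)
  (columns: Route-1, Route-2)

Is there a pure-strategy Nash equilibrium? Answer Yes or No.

Row minima: Day → -12, Night → -12; maximin = -12.
Column maxima: Route-1 → -12, Route-2 → 8; minimax = -12.
maximin = minimax = -12, so a saddle point exists.

Yes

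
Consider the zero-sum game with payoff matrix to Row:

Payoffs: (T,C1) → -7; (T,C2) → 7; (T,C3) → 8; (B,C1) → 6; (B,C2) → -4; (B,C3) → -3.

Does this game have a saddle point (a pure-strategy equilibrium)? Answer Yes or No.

No

Row minima: T → -7, B → -4; maximin = -4.
Column maxima: C1 → 6, C2 → 7, C3 → 8; minimax = 6.
-4 ≠ 6, so no pure-strategy equilibrium exists.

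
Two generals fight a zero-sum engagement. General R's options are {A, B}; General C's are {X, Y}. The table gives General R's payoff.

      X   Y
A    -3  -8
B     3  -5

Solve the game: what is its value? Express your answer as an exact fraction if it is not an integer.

Row minima: A → -8, B → -5; maximin = -5.
Column maxima: X → 3, Y → -5; minimax = -5.
Since maximin = minimax = -5, there is a saddle point and the value is -5.

-5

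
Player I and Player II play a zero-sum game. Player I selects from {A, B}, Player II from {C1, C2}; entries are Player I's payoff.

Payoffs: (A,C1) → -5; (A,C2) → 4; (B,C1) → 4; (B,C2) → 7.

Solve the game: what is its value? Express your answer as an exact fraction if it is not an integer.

Row minima: A → -5, B → 4; maximin = 4.
Column maxima: C1 → 4, C2 → 7; minimax = 4.
Since maximin = minimax = 4, there is a saddle point and the value is 4.

4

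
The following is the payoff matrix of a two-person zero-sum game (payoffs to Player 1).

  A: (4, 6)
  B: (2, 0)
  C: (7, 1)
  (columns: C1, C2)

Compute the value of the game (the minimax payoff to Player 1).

19/4

Row minima: A → 4, B → 0, C → 1; maximin = 4.
Column maxima: C1 → 7, C2 → 6; minimax = 6.
4 ≠ 6, so there is no saddle point; optimal play is mixed.
B is strictly dominated by A, so Player 1 never plays it.
On the remaining 2×2 (A, C vs C1, C2):
Let Player 1 play A with probability p. Expected payoff against C1: 4p + 7(1−p) = −3p + 7; against C2: 6p + 1(1−p) = 5p + 1.
Setting these equal: −3p + 7 = 5p + 1 ⇒ −8p = -6 ⇒ p = 3/4, and the value is (-3)·(3/4) + 7 = 19/4.
For Player 2: with q = P(C1), equating A's and C's payoffs gives −2q + 6 = 6q + 1 ⇒ q = 5/8.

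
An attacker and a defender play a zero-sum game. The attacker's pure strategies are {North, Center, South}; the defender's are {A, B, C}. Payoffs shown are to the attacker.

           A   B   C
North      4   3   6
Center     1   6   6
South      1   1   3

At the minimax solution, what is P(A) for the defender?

Row minima: North → 3, Center → 1, South → 1; maximin = 3.
Column maxima: A → 4, B → 6, C → 6; minimax = 4.
3 ≠ 4, so there is no saddle point; optimal play is mixed.
South is strictly dominated by North, so the attacker never plays it.
C is strictly dominated by A (it gives the attacker strictly more in every row), so the defender never plays it.
On the remaining 2×2 (North, Center vs A, B):
Let the attacker play North with probability p. Expected payoff against A: 4p + 1(1−p) = 3p + 1; against B: 3p + 6(1−p) = −3p + 6.
Setting these equal: 3p + 1 = −3p + 6 ⇒ 6p = 5 ⇒ p = 5/6, and the value is (3)·(5/6) + 1 = 7/2.
For the defender: with q = P(A), equating North's and Center's payoffs gives q + 3 = −5q + 6 ⇒ q = 1/2.

1/2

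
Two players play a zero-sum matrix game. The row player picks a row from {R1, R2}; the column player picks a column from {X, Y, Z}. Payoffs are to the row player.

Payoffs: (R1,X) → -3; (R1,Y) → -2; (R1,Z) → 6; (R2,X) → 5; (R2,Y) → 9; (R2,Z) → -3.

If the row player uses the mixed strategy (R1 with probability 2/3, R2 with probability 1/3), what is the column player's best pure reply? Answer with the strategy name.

If the column player plays X, the row player's expected payoff is (2/3)·(-3) + (1/3)·5 = -1/3.
If the column player plays Y, the row player's expected payoff is (2/3)·(-2) + (1/3)·9 = 5/3.
If the column player plays Z, the row player's expected payoff is (2/3)·6 + (1/3)·(-3) = 3.
The column player minimizes the row player's payoff; the smallest is -1/3, so the best response is X.

X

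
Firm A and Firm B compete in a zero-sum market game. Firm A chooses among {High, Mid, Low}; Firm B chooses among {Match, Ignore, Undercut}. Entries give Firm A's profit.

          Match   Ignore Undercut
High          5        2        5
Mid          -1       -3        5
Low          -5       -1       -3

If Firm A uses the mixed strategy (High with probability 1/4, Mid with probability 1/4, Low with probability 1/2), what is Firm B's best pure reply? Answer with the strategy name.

If Firm B plays Match, Firm A's expected payoff is (1/4)·5 + (1/4)·(-1) + (1/2)·(-5) = -3/2.
If Firm B plays Ignore, Firm A's expected payoff is (1/4)·2 + (1/4)·(-3) + (1/2)·(-1) = -3/4.
If Firm B plays Undercut, Firm A's expected payoff is (1/4)·5 + (1/4)·5 + (1/2)·(-3) = 1.
Firm B minimizes Firm A's payoff; the smallest is -3/2, so the best response is Match.

Match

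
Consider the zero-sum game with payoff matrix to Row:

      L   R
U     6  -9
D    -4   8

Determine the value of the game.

Row minima: U → -9, D → -4; maximin = -4.
Column maxima: L → 6, R → 8; minimax = 6.
-4 ≠ 6, so there is no saddle point; optimal play is mixed.
Let Row play U with probability p. Expected payoff against L: 6p + (-4)(1−p) = 10p − 4; against R: (-9)p + 8(1−p) = −17p + 8.
Setting these equal: 10p − 4 = −17p + 8 ⇒ 27p = 12 ⇒ p = 4/9, and the value is (10)·(4/9) − 4 = 4/9.
For Column: with q = P(L), equating U's and D's payoffs gives 15q − 9 = −12q + 8 ⇒ q = 17/27.

4/9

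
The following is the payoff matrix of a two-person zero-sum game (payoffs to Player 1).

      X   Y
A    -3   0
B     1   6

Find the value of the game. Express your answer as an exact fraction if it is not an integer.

Row minima: A → -3, B → 1; maximin = 1.
Column maxima: X → 1, Y → 6; minimax = 1.
Since maximin = minimax = 1, there is a saddle point and the value is 1.

1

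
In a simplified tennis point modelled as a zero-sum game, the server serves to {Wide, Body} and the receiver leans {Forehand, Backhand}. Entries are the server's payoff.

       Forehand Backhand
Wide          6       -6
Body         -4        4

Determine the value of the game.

Row minima: Wide → -6, Body → -4; maximin = -4.
Column maxima: Forehand → 6, Backhand → 4; minimax = 4.
-4 ≠ 4, so there is no saddle point; optimal play is mixed.
Let the server play Wide with probability p. Expected payoff against Forehand: 6p + (-4)(1−p) = 10p − 4; against Backhand: (-6)p + 4(1−p) = −10p + 4.
Setting these equal: 10p − 4 = −10p + 4 ⇒ 20p = 8 ⇒ p = 2/5, and the value is (10)·(2/5) − 4 = 0.
For the receiver: with q = P(Forehand), equating Wide's and Body's payoffs gives 12q − 6 = −8q + 4 ⇒ q = 1/2.

0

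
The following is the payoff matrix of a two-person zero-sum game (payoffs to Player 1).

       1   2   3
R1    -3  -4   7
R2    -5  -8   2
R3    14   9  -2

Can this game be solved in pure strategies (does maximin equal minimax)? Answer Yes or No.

Row minima: R1 → -4, R2 → -8, R3 → -2; maximin = -2.
Column maxima: 1 → 14, 2 → 9, 3 → 7; minimax = 7.
-2 ≠ 7, so no pure-strategy equilibrium exists.

No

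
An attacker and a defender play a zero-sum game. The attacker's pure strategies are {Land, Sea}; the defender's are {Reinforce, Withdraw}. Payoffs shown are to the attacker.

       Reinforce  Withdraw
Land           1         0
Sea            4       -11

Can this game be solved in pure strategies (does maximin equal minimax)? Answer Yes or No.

Row minima: Land → 0, Sea → -11; maximin = 0.
Column maxima: Reinforce → 4, Withdraw → 0; minimax = 0.
maximin = minimax = 0, so a saddle point exists.

Yes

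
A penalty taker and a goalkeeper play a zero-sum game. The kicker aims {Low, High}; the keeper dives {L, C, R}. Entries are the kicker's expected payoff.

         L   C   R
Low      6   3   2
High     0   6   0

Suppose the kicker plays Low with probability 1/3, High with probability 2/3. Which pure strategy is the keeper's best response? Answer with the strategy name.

R

If the keeper plays L, the kicker's expected payoff is (1/3)·6 + (2/3)·0 = 2.
If the keeper plays C, the kicker's expected payoff is (1/3)·3 + (2/3)·6 = 5.
If the keeper plays R, the kicker's expected payoff is (1/3)·2 + (2/3)·0 = 2/3.
The keeper minimizes the kicker's payoff; the smallest is 2/3, so the best response is R.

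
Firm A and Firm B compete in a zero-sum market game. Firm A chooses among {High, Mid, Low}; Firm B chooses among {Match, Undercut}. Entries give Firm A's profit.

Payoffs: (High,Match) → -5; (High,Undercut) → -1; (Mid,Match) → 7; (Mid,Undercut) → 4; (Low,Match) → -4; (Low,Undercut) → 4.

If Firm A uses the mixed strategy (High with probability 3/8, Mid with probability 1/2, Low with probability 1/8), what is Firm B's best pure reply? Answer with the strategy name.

If Firm B plays Match, Firm A's expected payoff is (3/8)·(-5) + (1/2)·7 + (1/8)·(-4) = 9/8.
If Firm B plays Undercut, Firm A's expected payoff is (3/8)·(-1) + (1/2)·4 + (1/8)·4 = 17/8.
Firm B minimizes Firm A's payoff; the smallest is 9/8, so the best response is Match.

Match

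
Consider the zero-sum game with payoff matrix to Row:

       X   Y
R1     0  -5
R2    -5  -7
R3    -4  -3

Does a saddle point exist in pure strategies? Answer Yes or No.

No

Row minima: R1 → -5, R2 → -7, R3 → -4; maximin = -4.
Column maxima: X → 0, Y → -3; minimax = -3.
-4 ≠ -3, so no pure-strategy equilibrium exists.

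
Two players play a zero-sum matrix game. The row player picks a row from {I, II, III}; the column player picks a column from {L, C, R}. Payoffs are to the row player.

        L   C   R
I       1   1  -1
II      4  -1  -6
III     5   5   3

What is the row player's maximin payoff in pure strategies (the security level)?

Row minima: I → -1, II → -6, III → 3.
The best of these is 3.

3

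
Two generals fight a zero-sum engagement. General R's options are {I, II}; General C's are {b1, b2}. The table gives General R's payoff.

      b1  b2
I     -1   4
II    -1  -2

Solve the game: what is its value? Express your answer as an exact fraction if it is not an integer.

Row minima: I → -1, II → -2; maximin = -1.
Column maxima: b1 → -1, b2 → 4; minimax = -1.
Since maximin = minimax = -1, there is a saddle point and the value is -1.

-1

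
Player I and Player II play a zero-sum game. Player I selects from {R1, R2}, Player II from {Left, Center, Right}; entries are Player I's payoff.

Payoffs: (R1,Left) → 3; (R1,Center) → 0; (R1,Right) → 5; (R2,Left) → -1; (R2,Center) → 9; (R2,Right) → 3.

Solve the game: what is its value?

27/13

Row minima: R1 → 0, R2 → -1; maximin = 0.
Column maxima: Left → 3, Center → 9, Right → 5; minimax = 3.
0 ≠ 3, so there is no saddle point; optimal play is mixed.
Right is strictly dominated by Left (it gives Player I strictly more in every row), so Player II never plays it.
On the remaining 2×2 (R1, R2 vs Left, Center):
Let Player I play R1 with probability p. Expected payoff against Left: 3p + (-1)(1−p) = 4p − 1; against Center: 0p + 9(1−p) = −9p + 9.
Setting these equal: 4p − 1 = −9p + 9 ⇒ 13p = 10 ⇒ p = 10/13, and the value is (4)·(10/13) − 1 = 27/13.
For Player II: with q = P(Left), equating R1's and R2's payoffs gives 3q = −10q + 9 ⇒ q = 9/13.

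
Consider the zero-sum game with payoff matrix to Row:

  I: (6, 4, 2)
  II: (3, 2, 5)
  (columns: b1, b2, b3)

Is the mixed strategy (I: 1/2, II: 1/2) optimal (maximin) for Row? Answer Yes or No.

No

Against b1 this mix gives (1/2)·6 + (1/2)·3 = 9/2.
Against b2 this mix gives (1/2)·4 + (1/2)·2 = 3.
Against b3 this mix gives (1/2)·2 + (1/2)·5 = 7/2.
Column will play b2, holding Row to 3. Shifting weight toward the row that does better against b2 would raise this floor (the equalizing mix achieves 16/5 against both b2 and b3), so the proposed strategy is not optimal.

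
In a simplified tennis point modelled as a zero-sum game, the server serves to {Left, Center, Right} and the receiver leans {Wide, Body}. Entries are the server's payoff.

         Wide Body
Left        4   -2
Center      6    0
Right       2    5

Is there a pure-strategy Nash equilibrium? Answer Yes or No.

No

Row minima: Left → -2, Center → 0, Right → 2; maximin = 2.
Column maxima: Wide → 6, Body → 5; minimax = 5.
2 ≠ 5, so no pure-strategy equilibrium exists.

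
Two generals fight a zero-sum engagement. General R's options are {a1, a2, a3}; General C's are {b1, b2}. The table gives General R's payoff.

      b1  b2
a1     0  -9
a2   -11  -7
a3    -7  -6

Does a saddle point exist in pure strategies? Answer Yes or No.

No

Row minima: a1 → -9, a2 → -11, a3 → -7; maximin = -7.
Column maxima: b1 → 0, b2 → -6; minimax = -6.
-7 ≠ -6, so no pure-strategy equilibrium exists.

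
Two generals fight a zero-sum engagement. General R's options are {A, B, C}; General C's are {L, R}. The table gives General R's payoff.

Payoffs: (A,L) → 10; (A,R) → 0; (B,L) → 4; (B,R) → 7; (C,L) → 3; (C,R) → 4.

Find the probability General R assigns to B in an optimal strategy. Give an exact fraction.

10/13

Row minima: A → 0, B → 4, C → 3; maximin = 4.
Column maxima: L → 10, R → 7; minimax = 7.
4 ≠ 7, so there is no saddle point; optimal play is mixed.
C is strictly dominated by B, so General R never plays it.
On the remaining 2×2 (A, B vs L, R):
Let General R play A with probability p. Expected payoff against L: 10p + 4(1−p) = 6p + 4; against R: 0p + 7(1−p) = −7p + 7.
Setting these equal: 6p + 4 = −7p + 7 ⇒ 13p = 3 ⇒ p = 3/13, and the value is (6)·(3/13) + 4 = 70/13.
For General C: with q = P(L), equating A's and B's payoffs gives 10q = −3q + 7 ⇒ q = 7/13.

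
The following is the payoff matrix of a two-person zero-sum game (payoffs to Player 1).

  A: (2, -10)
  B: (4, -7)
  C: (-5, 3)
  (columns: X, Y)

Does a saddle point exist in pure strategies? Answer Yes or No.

Row minima: A → -10, B → -7, C → -5; maximin = -5.
Column maxima: X → 4, Y → 3; minimax = 3.
-5 ≠ 3, so no pure-strategy equilibrium exists.

No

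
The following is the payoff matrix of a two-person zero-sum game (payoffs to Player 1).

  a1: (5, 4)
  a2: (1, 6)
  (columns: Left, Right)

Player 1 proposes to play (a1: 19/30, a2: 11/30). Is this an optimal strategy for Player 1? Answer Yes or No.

Against Left this mix gives (19/30)·5 + (11/30)·1 = 53/15.
Against Right this mix gives (19/30)·4 + (11/30)·6 = 71/15.
Player 2 will play Left, holding Player 1 to 53/15. Shifting weight toward the row that does better against Left would raise this floor (the equalizing mix achieves 13/3 against both Left and Right), so the proposed strategy is not optimal.

No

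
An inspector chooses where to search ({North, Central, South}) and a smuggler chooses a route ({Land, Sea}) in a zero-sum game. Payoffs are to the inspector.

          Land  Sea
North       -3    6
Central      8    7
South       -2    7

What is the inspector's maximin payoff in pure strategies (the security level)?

Row minima: North → -3, Central → 7, South → -2.
The best of these is 7.

7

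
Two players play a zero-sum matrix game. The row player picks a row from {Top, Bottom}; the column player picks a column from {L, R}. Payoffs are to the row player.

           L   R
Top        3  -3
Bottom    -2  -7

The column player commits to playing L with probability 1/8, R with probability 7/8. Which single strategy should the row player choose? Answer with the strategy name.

Top

Expected payoff of Top: (1/8)·3 + (7/8)·(-3) = -9/4.
Expected payoff of Bottom: (1/8)·(-2) + (7/8)·(-7) = -51/8.
The largest is -9/4, so the row player's best response is Top.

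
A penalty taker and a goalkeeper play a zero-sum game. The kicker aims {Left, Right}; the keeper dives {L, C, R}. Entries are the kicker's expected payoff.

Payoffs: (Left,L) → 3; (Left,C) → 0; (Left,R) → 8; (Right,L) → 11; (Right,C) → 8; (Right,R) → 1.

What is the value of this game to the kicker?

64/15

Row minima: Left → 0, Right → 1; maximin = 1.
Column maxima: L → 11, C → 8, R → 8; minimax = 8.
1 ≠ 8, so there is no saddle point; optimal play is mixed.
L is strictly dominated by C (it gives the kicker strictly more in every row), so the keeper never plays it.
On the remaining 2×2 (Left, Right vs C, R):
Let the kicker play Left with probability p. Expected payoff against C: 0p + 8(1−p) = −8p + 8; against R: 8p + 1(1−p) = 7p + 1.
Setting these equal: −8p + 8 = 7p + 1 ⇒ −15p = -7 ⇒ p = 7/15, and the value is (-8)·(7/15) + 8 = 64/15.
For the keeper: with q = P(C), equating Left's and Right's payoffs gives −8q + 8 = 7q + 1 ⇒ q = 7/15.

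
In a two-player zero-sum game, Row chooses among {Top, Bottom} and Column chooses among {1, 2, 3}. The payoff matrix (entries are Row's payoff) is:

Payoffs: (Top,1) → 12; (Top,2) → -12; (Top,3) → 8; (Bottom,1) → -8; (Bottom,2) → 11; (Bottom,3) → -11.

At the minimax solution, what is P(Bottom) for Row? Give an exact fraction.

Row minima: Top → -12, Bottom → -11; maximin = -11.
Column maxima: 1 → 12, 2 → 11, 3 → 8; minimax = 8.
-11 ≠ 8, so there is no saddle point; optimal play is mixed.
1 is strictly dominated by 3 (it gives Row strictly more in every row), so Column never plays it.
On the remaining 2×2 (Top, Bottom vs 2, 3):
Let Row play Top with probability p. Expected payoff against 2: (-12)p + 11(1−p) = −23p + 11; against 3: 8p + (-11)(1−p) = 19p − 11.
Setting these equal: −23p + 11 = 19p − 11 ⇒ −42p = -22 ⇒ p = 11/21, and the value is (-23)·(11/21) + 11 = -22/21.
For Column: with q = P(2), equating Top's and Bottom's payoffs gives −20q + 8 = 22q − 11 ⇒ q = 19/42.

10/21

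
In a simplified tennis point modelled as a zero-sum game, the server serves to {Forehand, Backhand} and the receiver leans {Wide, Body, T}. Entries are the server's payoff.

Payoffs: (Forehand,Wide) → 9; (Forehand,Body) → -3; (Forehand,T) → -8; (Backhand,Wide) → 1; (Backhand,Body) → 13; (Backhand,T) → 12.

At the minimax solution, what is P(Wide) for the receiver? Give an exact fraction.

5/7

Row minima: Forehand → -8, Backhand → 1; maximin = 1.
Column maxima: Wide → 9, Body → 13, T → 12; minimax = 9.
1 ≠ 9, so there is no saddle point; optimal play is mixed.
Body is strictly dominated by T (it gives the server strictly more in every row), so the receiver never plays it.
On the remaining 2×2 (Forehand, Backhand vs Wide, T):
Let the server play Forehand with probability p. Expected payoff against Wide: 9p + 1(1−p) = 8p + 1; against T: (-8)p + 12(1−p) = −20p + 12.
Setting these equal: 8p + 1 = −20p + 12 ⇒ 28p = 11 ⇒ p = 11/28, and the value is (8)·(11/28) + 1 = 29/7.
For the receiver: with q = P(Wide), equating Forehand's and Backhand's payoffs gives 17q − 8 = −11q + 12 ⇒ q = 5/7.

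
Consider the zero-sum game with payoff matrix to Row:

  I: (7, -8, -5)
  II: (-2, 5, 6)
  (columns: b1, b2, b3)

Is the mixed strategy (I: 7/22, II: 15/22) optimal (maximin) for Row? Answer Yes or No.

Yes

Against b1 this mix gives (7/22)·7 + (15/22)·(-2) = 19/22.
Against b2 this mix gives (7/22)·(-8) + (15/22)·5 = 19/22.
Against b3 this mix gives (7/22)·(-5) + (15/22)·6 = 5/2.
All of Column's active replies (b1, b2) yield 19/22, and no column does worse for Row. The mix makes Column indifferent and guarantees 19/22, so it is optimal.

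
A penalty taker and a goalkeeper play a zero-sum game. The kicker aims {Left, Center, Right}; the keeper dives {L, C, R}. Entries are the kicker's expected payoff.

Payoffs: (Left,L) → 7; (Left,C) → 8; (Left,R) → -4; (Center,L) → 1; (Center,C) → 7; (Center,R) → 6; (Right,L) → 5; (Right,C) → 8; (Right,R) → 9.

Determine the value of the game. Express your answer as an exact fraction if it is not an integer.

Row minima: Left → -4, Center → 1, Right → 5; maximin = 5.
Column maxima: L → 7, C → 8, R → 9; minimax = 7.
5 ≠ 7, so there is no saddle point; optimal play is mixed.
Center is strictly dominated by Right, so the kicker never plays it.
C is strictly dominated by L (it gives the kicker strictly more in every row), so the keeper never plays it.
On the remaining 2×2 (Left, Right vs L, R):
Let the kicker play Left with probability p. Expected payoff against L: 7p + 5(1−p) = 2p + 5; against R: (-4)p + 9(1−p) = −13p + 9.
Setting these equal: 2p + 5 = −13p + 9 ⇒ 15p = 4 ⇒ p = 4/15, and the value is (2)·(4/15) + 5 = 83/15.
For the keeper: with q = P(L), equating Left's and Right's payoffs gives 11q − 4 = −4q + 9 ⇒ q = 13/15.

83/15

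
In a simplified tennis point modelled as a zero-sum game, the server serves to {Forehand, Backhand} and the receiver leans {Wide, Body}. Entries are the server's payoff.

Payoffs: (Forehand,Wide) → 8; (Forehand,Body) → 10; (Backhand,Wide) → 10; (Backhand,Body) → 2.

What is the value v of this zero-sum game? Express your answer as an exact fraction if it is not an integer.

42/5

Row minima: Forehand → 8, Backhand → 2; maximin = 8.
Column maxima: Wide → 10, Body → 10; minimax = 10.
8 ≠ 10, so there is no saddle point; optimal play is mixed.
Let the server play Forehand with probability p. Expected payoff against Wide: 8p + 10(1−p) = −2p + 10; against Body: 10p + 2(1−p) = 8p + 2.
Setting these equal: −2p + 10 = 8p + 2 ⇒ −10p = -8 ⇒ p = 4/5, and the value is (-2)·(4/5) + 10 = 42/5.
For the receiver: with q = P(Wide), equating Forehand's and Backhand's payoffs gives −2q + 10 = 8q + 2 ⇒ q = 4/5.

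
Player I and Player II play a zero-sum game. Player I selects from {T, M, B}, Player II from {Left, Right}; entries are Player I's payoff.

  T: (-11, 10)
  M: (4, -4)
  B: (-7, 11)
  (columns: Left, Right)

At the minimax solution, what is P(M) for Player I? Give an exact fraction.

Row minima: T → -11, M → -4, B → -7; maximin = -4.
Column maxima: Left → 4, Right → 11; minimax = 4.
-4 ≠ 4, so there is no saddle point; optimal play is mixed.
T is strictly dominated by B, so Player I never plays it.
On the remaining 2×2 (M, B vs Left, Right):
Let Player I play M with probability p. Expected payoff against Left: 4p + (-7)(1−p) = 11p − 7; against Right: (-4)p + 11(1−p) = −15p + 11.
Setting these equal: 11p − 7 = −15p + 11 ⇒ 26p = 18 ⇒ p = 9/13, and the value is (11)·(9/13) − 7 = 8/13.
For Player II: with q = P(Left), equating M's and B's payoffs gives 8q − 4 = −18q + 11 ⇒ q = 15/26.

9/13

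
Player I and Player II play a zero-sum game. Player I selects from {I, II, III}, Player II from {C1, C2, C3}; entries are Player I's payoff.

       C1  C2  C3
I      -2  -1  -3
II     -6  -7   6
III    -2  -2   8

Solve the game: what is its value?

-2

Row minima: I → -3, II → -7, III → -2; maximin = -2.
Column maxima: C1 → -2, C2 → -1, C3 → 8; minimax = -2.
Since maximin = minimax = -2, there is a saddle point and the value is -2.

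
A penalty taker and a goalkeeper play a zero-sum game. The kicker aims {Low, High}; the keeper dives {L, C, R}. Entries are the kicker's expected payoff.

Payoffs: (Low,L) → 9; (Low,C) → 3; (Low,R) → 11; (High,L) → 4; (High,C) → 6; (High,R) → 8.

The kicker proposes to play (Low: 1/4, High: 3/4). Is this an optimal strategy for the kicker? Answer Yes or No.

Yes

Against L this mix gives (1/4)·9 + (3/4)·4 = 21/4.
Against C this mix gives (1/4)·3 + (3/4)·6 = 21/4.
Against R this mix gives (1/4)·11 + (3/4)·8 = 35/4.
All of the keeper's active replies (L, C) yield 21/4, and no column does worse for the kicker. The mix makes the keeper indifferent and guarantees 21/4, so it is optimal.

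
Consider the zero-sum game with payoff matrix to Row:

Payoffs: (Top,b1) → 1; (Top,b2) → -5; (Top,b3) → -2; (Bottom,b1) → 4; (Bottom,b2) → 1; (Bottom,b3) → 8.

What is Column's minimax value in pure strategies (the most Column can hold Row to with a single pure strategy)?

1

Column maxima: b1 → 4, b2 → 1, b3 → 8.
The smallest of these is 1.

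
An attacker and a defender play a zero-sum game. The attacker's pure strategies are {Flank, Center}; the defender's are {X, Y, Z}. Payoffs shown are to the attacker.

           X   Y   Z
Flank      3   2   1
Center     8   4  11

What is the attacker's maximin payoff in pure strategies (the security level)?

Row minima: Flank → 1, Center → 4.
The best of these is 4.

4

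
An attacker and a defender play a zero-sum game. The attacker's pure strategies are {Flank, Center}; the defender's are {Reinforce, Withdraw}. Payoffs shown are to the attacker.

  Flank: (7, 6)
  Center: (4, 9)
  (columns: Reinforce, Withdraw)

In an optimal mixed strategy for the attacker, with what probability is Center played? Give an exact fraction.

Row minima: Flank → 6, Center → 4; maximin = 6.
Column maxima: Reinforce → 7, Withdraw → 9; minimax = 7.
6 ≠ 7, so there is no saddle point; optimal play is mixed.
Let the attacker play Flank with probability p. Expected payoff against Reinforce: 7p + 4(1−p) = 3p + 4; against Withdraw: 6p + 9(1−p) = −3p + 9.
Setting these equal: 3p + 4 = −3p + 9 ⇒ 6p = 5 ⇒ p = 5/6, and the value is (3)·(5/6) + 4 = 13/2.
For the defender: with q = P(Reinforce), equating Flank's and Center's payoffs gives q + 6 = −5q + 9 ⇒ q = 1/2.

1/6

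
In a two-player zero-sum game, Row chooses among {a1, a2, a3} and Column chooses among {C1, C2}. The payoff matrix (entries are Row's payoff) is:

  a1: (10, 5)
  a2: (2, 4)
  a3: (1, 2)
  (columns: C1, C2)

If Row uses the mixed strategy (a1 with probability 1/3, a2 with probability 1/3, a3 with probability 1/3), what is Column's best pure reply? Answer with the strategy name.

C2

If Column plays C1, Row's expected payoff is (1/3)·10 + (1/3)·2 + (1/3)·1 = 13/3.
If Column plays C2, Row's expected payoff is (1/3)·5 + (1/3)·4 + (1/3)·2 = 11/3.
Column minimizes Row's payoff; the smallest is 11/3, so the best response is C2.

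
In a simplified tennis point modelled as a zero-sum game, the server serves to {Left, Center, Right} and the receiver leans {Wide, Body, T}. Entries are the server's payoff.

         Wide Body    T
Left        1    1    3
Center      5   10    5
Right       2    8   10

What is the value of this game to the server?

Row minima: Left → 1, Center → 5, Right → 2; maximin = 5.
Column maxima: Wide → 5, Body → 10, T → 10; minimax = 5.
Since maximin = minimax = 5, there is a saddle point and the value is 5.

5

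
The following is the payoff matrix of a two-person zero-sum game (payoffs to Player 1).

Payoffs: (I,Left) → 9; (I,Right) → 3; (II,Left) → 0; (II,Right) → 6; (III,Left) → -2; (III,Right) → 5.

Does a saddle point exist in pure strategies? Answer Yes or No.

No

Row minima: I → 3, II → 0, III → -2; maximin = 3.
Column maxima: Left → 9, Right → 6; minimax = 6.
3 ≠ 6, so no pure-strategy equilibrium exists.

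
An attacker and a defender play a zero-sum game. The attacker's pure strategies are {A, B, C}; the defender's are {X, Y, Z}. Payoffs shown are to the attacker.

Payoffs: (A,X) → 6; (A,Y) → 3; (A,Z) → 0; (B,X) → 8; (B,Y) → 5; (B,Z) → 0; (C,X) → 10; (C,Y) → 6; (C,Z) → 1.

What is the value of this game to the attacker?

1

Row minima: A → 0, B → 0, C → 1; maximin = 1.
Column maxima: X → 10, Y → 6, Z → 1; minimax = 1.
Since maximin = minimax = 1, there is a saddle point and the value is 1.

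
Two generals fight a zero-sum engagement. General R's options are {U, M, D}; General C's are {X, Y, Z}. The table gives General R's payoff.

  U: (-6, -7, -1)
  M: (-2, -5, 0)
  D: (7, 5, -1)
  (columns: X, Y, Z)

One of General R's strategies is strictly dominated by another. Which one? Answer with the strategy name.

M gives a strictly higher payoff than U against every column: -2 > -6, -5 > -7, 0 > -1.
So U is strictly dominated and General R never plays it.

U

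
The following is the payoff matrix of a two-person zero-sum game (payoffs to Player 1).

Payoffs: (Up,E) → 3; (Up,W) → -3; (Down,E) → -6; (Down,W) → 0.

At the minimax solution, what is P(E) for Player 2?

Row minima: Up → -3, Down → -6; maximin = -3.
Column maxima: E → 3, W → 0; minimax = 0.
-3 ≠ 0, so there is no saddle point; optimal play is mixed.
Let Player 1 play Up with probability p. Expected payoff against E: 3p + (-6)(1−p) = 9p − 6; against W: (-3)p + 0(1−p) = −3p.
Setting these equal: 9p − 6 = −3p ⇒ 12p = 6 ⇒ p = 1/2, and the value is (9)·(1/2) − 6 = -3/2.
For Player 2: with q = P(E), equating Up's and Down's payoffs gives 6q − 3 = −6q ⇒ q = 1/4.

1/4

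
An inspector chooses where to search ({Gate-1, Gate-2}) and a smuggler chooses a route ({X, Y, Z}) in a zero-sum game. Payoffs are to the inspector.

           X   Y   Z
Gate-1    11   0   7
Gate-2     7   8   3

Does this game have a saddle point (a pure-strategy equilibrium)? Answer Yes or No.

No

Row minima: Gate-1 → 0, Gate-2 → 3; maximin = 3.
Column maxima: X → 11, Y → 8, Z → 7; minimax = 7.
3 ≠ 7, so no pure-strategy equilibrium exists.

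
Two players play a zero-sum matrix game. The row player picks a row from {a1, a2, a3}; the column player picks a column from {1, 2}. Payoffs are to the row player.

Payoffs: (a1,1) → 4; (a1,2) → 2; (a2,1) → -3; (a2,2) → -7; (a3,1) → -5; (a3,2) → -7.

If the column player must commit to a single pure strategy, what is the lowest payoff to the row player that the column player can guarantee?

2

Column maxima: 1 → 4, 2 → 2.
The smallest of these is 2.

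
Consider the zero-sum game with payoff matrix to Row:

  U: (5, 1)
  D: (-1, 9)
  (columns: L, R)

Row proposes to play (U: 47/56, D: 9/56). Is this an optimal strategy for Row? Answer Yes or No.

No

Against L this mix gives (47/56)·5 + (9/56)·(-1) = 113/28.
Against R this mix gives (47/56)·1 + (9/56)·9 = 16/7.
Column will play R, holding Row to 16/7. Shifting weight toward the row that does better against R would raise this floor (the equalizing mix achieves 23/7 against both R and L), so the proposed strategy is not optimal.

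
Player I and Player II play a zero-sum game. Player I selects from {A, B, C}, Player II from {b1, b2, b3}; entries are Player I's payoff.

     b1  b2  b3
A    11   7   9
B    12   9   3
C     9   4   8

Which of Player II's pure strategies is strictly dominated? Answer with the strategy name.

b1

b2 holds Player I's payoff strictly below b1 in every row: 7 < 11, 9 < 12, 4 < 9.
So b1 is strictly dominated for Player II.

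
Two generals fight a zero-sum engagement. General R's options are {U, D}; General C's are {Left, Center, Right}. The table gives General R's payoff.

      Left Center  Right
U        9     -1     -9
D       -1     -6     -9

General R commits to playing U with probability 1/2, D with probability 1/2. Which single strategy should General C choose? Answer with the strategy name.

If General C plays Left, General R's expected payoff is (1/2)·9 + (1/2)·(-1) = 4.
If General C plays Center, General R's expected payoff is (1/2)·(-1) + (1/2)·(-6) = -7/2.
If General C plays Right, General R's expected payoff is (1/2)·(-9) + (1/2)·(-9) = -9.
General C minimizes General R's payoff; the smallest is -9, so the best response is Right.

Right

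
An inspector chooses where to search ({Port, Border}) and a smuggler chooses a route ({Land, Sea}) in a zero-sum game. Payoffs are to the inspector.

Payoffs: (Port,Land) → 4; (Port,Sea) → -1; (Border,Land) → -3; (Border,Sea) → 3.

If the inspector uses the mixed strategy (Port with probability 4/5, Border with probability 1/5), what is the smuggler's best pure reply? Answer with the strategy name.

If the smuggler plays Land, the inspector's expected payoff is (4/5)·4 + (1/5)·(-3) = 13/5.
If the smuggler plays Sea, the inspector's expected payoff is (4/5)·(-1) + (1/5)·3 = -1/5.
The smuggler minimizes the inspector's payoff; the smallest is -1/5, so the best response is Sea.

Sea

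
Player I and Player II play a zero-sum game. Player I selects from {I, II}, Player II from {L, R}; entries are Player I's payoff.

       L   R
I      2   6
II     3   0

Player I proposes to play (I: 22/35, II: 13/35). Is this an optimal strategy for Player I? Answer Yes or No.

Against L this mix gives (22/35)·2 + (13/35)·3 = 83/35.
Against R this mix gives (22/35)·6 + (13/35)·0 = 132/35.
Player II will play L, holding Player I to 83/35. Shifting weight toward the row that does better against L would raise this floor (the equalizing mix achieves 18/7 against both L and R), so the proposed strategy is not optimal.

No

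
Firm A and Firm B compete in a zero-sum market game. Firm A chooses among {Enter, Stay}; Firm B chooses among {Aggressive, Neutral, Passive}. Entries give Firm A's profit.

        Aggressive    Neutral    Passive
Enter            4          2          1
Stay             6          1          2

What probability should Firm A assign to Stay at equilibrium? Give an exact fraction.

Row minima: Enter → 1, Stay → 1; maximin = 1.
Column maxima: Aggressive → 6, Neutral → 2, Passive → 2; minimax = 2.
1 ≠ 2, so there is no saddle point; optimal play is mixed.
Aggressive is strictly dominated by Neutral (it gives Firm A strictly more in every row), so Firm B never plays it.
On the remaining 2×2 (Enter, Stay vs Neutral, Passive):
Let Firm A play Enter with probability p. Expected payoff against Neutral: 2p + 1(1−p) = p + 1; against Passive: 1p + 2(1−p) = −p + 2.
Setting these equal: p + 1 = −p + 2 ⇒ 2p = 1 ⇒ p = 1/2, and the value is (1)·(1/2) + 1 = 3/2.
For Firm B: with q = P(Neutral), equating Enter's and Stay's payoffs gives q + 1 = −q + 2 ⇒ q = 1/2.

1/2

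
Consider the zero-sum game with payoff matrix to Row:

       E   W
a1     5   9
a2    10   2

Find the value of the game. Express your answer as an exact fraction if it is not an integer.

Row minima: a1 → 5, a2 → 2; maximin = 5.
Column maxima: E → 10, W → 9; minimax = 9.
5 ≠ 9, so there is no saddle point; optimal play is mixed.
Let Row play a1 with probability p. Expected payoff against E: 5p + 10(1−p) = −5p + 10; against W: 9p + 2(1−p) = 7p + 2.
Setting these equal: −5p + 10 = 7p + 2 ⇒ −12p = -8 ⇒ p = 2/3, and the value is (-5)·(2/3) + 10 = 20/3.
For Column: with q = P(E), equating a1's and a2's payoffs gives −4q + 9 = 8q + 2 ⇒ q = 7/12.

20/3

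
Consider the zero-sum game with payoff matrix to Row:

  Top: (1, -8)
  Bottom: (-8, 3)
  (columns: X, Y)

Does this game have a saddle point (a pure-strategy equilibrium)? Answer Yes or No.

Row minima: Top → -8, Bottom → -8; maximin = -8.
Column maxima: X → 1, Y → 3; minimax = 1.
-8 ≠ 1, so no pure-strategy equilibrium exists.

No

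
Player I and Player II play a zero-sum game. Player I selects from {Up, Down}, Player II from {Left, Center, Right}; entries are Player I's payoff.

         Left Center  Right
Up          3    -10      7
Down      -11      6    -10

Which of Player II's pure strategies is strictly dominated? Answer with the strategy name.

Right

Left holds Player I's payoff strictly below Right in every row: 3 < 7, -11 < -10.
So Right is strictly dominated for Player II.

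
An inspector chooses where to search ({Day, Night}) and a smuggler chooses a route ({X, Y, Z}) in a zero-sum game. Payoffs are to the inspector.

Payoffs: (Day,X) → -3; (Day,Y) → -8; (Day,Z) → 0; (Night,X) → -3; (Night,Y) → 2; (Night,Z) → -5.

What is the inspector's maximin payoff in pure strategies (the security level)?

Row minima: Day → -8, Night → -5.
The best of these is -5.

-5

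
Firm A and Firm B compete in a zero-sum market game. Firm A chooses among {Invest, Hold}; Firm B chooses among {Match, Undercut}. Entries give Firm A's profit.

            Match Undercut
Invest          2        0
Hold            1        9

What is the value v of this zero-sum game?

9/5

Row minima: Invest → 0, Hold → 1; maximin = 1.
Column maxima: Match → 2, Undercut → 9; minimax = 2.
1 ≠ 2, so there is no saddle point; optimal play is mixed.
Let Firm A play Invest with probability p. Expected payoff against Match: 2p + 1(1−p) = p + 1; against Undercut: 0p + 9(1−p) = −9p + 9.
Setting these equal: p + 1 = −9p + 9 ⇒ 10p = 8 ⇒ p = 4/5, and the value is (1)·(4/5) + 1 = 9/5.
For Firm B: with q = P(Match), equating Invest's and Hold's payoffs gives 2q = −8q + 9 ⇒ q = 9/10.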